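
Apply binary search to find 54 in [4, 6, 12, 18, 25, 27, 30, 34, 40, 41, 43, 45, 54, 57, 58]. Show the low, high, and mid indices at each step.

Binary search for 54 in [4, 6, 12, 18, 25, 27, 30, 34, 40, 41, 43, 45, 54, 57, 58]:

lo=0, hi=14, mid=7, arr[mid]=34 -> 34 < 54, search right half
lo=8, hi=14, mid=11, arr[mid]=45 -> 45 < 54, search right half
lo=12, hi=14, mid=13, arr[mid]=57 -> 57 > 54, search left half
lo=12, hi=12, mid=12, arr[mid]=54 -> Found target at index 12!

Binary search finds 54 at index 12 after 4 comparisons. The search repeatedly halves the search space by comparing with the middle element.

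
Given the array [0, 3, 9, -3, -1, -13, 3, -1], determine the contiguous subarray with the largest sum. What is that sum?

Using Kadane's algorithm on [0, 3, 9, -3, -1, -13, 3, -1]:

Scanning through the array:
Position 1 (value 3): max_ending_here = 3, max_so_far = 3
Position 2 (value 9): max_ending_here = 12, max_so_far = 12
Position 3 (value -3): max_ending_here = 9, max_so_far = 12
Position 4 (value -1): max_ending_here = 8, max_so_far = 12
Position 5 (value -13): max_ending_here = -5, max_so_far = 12
Position 6 (value 3): max_ending_here = 3, max_so_far = 12
Position 7 (value -1): max_ending_here = 2, max_so_far = 12

Maximum subarray: [0, 3, 9]
Maximum sum: 12

The maximum subarray is [0, 3, 9] with sum 12. This subarray runs from index 0 to index 2.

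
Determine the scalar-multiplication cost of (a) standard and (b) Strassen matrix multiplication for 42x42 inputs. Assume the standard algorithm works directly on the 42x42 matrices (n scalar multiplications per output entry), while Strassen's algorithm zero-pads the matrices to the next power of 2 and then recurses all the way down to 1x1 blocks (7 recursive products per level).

Matrix multiplication for 42x42 matrices:

Strassen's algorithm requires power-of-2 dimensions. Pad 42x42 to 64x64 (next power of 2).

Standard algorithm: 42^3 = 74088 multiplications
Strassen's algorithm: 7^(log2(64)) = 7^6 = 117649 multiplications
Difference: 74088 - 117649 = -43561 (Strassen uses MORE here due to padding overhead — for small or just-over-power-of-2 n, padding can outweigh the per-level savings)

Standard: 74088 multiplications (42^3). Strassen: 117649 multiplications (7^6, after padding to 64x64). Strassen reduces 8 recursive multiplications to 7 at each level.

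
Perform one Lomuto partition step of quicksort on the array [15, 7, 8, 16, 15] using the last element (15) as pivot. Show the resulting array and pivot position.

Lomuto partition with pivot = 15:

Initial array: [15, 7, 8, 16, 15]

arr[0]=15 <= 15: swap with position 0, array becomes [15, 7, 8, 16, 15]
arr[1]=7 <= 15: swap with position 1, array becomes [15, 7, 8, 16, 15]
arr[2]=8 <= 15: swap with position 2, array becomes [15, 7, 8, 16, 15]
arr[3]=16 > 15: no swap

Place pivot at position 3: [15, 7, 8, 15, 16]
Pivot position: 3

After partitioning with pivot 15, the array becomes [15, 7, 8, 15, 16]. The pivot is placed at index 3. All elements to the left of the pivot are <= 15, and all elements to the right are > 15.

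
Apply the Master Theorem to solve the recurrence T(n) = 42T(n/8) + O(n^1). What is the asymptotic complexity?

Master Theorem for T(n) = 42T(n/8) + O(n^1):

a = 42, b = 8, c = 1
log_b(a) = log_8(42) = 1.7974

Case 1: c = 1 < log_8(42) = 1.7974
T(n) = O(n^(log_8 42))

For T(n) = 42T(n/8) + O(n^1): log_8(42) = 1.7974. This is Case 1 of the Master Theorem (c < log_b(a), work dominated by leaves), giving O(n^(log_8 42)).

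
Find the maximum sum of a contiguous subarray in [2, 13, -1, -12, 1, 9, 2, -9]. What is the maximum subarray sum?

Using Kadane's algorithm on [2, 13, -1, -12, 1, 9, 2, -9]:

Scanning through the array:
Position 1 (value 13): max_ending_here = 15, max_so_far = 15
Position 2 (value -1): max_ending_here = 14, max_so_far = 15
Position 3 (value -12): max_ending_here = 2, max_so_far = 15
Position 4 (value 1): max_ending_here = 3, max_so_far = 15
Position 5 (value 9): max_ending_here = 12, max_so_far = 15
Position 6 (value 2): max_ending_here = 14, max_so_far = 15
Position 7 (value -9): max_ending_here = 5, max_so_far = 15

Maximum subarray: [2, 13]
Maximum sum: 15

The maximum subarray is [2, 13] with sum 15. This subarray runs from index 0 to index 1.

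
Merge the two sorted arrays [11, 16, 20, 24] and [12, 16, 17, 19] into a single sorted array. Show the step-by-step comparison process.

Merging process:

Compare 11 vs 12: take 11 from left. Merged: [11]
Compare 16 vs 12: take 12 from right. Merged: [11, 12]
Compare 16 vs 16: take 16 from left. Merged: [11, 12, 16]
Compare 20 vs 16: take 16 from right. Merged: [11, 12, 16, 16]
Compare 20 vs 17: take 17 from right. Merged: [11, 12, 16, 16, 17]
Compare 20 vs 19: take 19 from right. Merged: [11, 12, 16, 16, 17, 19]
Append remaining from left: [20, 24]. Merged: [11, 12, 16, 16, 17, 19, 20, 24]

Final merged array: [11, 12, 16, 16, 17, 19, 20, 24]
Total comparisons: 6

The merged array is [11, 12, 16, 16, 17, 19, 20, 24], requiring 6 comparisons. The merge step runs in O(n) time where n is the total number of elements.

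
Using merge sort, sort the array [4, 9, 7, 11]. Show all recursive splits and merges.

Merge sort trace:

Split: [4, 9, 7, 11] -> [4, 9] and [7, 11]
  Split: [4, 9] -> [4] and [9]
  Merge: [4] + [9] -> [4, 9]
  Split: [7, 11] -> [7] and [11]
  Merge: [7] + [11] -> [7, 11]
Merge: [4, 9] + [7, 11] -> [4, 7, 9, 11]

Final sorted array: [4, 7, 9, 11]

The merge sort proceeds by recursively splitting the array and merging sorted halves.
After all merges, the sorted array is [4, 7, 9, 11].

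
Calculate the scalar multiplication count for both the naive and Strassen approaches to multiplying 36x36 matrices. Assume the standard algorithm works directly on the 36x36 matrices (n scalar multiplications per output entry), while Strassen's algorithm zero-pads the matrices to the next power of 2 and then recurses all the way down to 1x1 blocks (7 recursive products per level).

Matrix multiplication for 36x36 matrices:

Strassen's algorithm requires power-of-2 dimensions. Pad 36x36 to 64x64 (next power of 2).

Standard algorithm: 36^3 = 46656 multiplications
Strassen's algorithm: 7^(log2(64)) = 7^6 = 117649 multiplications
Difference: 46656 - 117649 = -70993 (Strassen uses MORE here due to padding overhead — for small or just-over-power-of-2 n, padding can outweigh the per-level savings)

Standard: 46656 multiplications (36^3). Strassen: 117649 multiplications (7^6, after padding to 64x64). Strassen reduces 8 recursive multiplications to 7 at each level.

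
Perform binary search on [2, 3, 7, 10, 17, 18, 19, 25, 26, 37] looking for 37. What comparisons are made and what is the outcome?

Binary search for 37 in [2, 3, 7, 10, 17, 18, 19, 25, 26, 37]:

lo=0, hi=9, mid=4, arr[mid]=17 -> 17 < 37, search right half
lo=5, hi=9, mid=7, arr[mid]=25 -> 25 < 37, search right half
lo=8, hi=9, mid=8, arr[mid]=26 -> 26 < 37, search right half
lo=9, hi=9, mid=9, arr[mid]=37 -> Found target at index 9!

Binary search finds 37 at index 9 after 4 comparisons. The search repeatedly halves the search space by comparing with the middle element.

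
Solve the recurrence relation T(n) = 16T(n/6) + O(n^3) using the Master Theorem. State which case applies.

Master Theorem for T(n) = 16T(n/6) + O(n^3):

a = 16, b = 6, c = 3
log_b(a) = log_6(16) = 1.5474

Case 3: c = 3 > log_6(16) = 1.5474
T(n) = O(n^3) = O(n^3)

For T(n) = 16T(n/6) + O(n^3): log_6(16) = 1.5474. This is Case 3 of the Master Theorem (c > log_b(a), work dominated by root), giving O(n^3).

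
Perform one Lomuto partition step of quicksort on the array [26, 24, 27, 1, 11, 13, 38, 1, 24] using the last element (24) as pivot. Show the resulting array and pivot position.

Lomuto partition with pivot = 24:

Initial array: [26, 24, 27, 1, 11, 13, 38, 1, 24]

arr[0]=26 > 24: no swap
arr[1]=24 <= 24: swap with position 0, array becomes [24, 26, 27, 1, 11, 13, 38, 1, 24]
arr[2]=27 > 24: no swap
arr[3]=1 <= 24: swap with position 1, array becomes [24, 1, 27, 26, 11, 13, 38, 1, 24]
arr[4]=11 <= 24: swap with position 2, array becomes [24, 1, 11, 26, 27, 13, 38, 1, 24]
arr[5]=13 <= 24: swap with position 3, array becomes [24, 1, 11, 13, 27, 26, 38, 1, 24]
arr[6]=38 > 24: no swap
arr[7]=1 <= 24: swap with position 4, array becomes [24, 1, 11, 13, 1, 26, 38, 27, 24]

Place pivot at position 5: [24, 1, 11, 13, 1, 24, 38, 27, 26]
Pivot position: 5

After partitioning with pivot 24, the array becomes [24, 1, 11, 13, 1, 24, 38, 27, 26]. The pivot is placed at index 5. All elements to the left of the pivot are <= 24, and all elements to the right are > 24.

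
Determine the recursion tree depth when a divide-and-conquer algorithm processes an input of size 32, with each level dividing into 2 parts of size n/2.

For divide and conquer with division factor 2:

Problem sizes at each level:
Level 0: 32
Level 1: 16
Level 2: 8
Level 3: 4
Level 4: 2
Level 5: 1

The root is level 0 and the size-1 base case is level 5 (the tree spans levels 0 through 5, i.e. 6 levels counting the root), so the depth is the number of divisions: log_2(32) = 5

The recursion tree depth is log_2(32) = 5. At each level, the problem size is divided by 2, so it takes 5 divisions to reduce to a base case of size 1. The algorithm makes 2 recursive calls at each level.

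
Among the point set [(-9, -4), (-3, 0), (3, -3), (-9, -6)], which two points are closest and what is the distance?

Computing all pairwise distances among 4 points:

d((-9, -4), (-3, 0)) = 7.2111
d((-9, -4), (3, -3)) = 12.0416
d((-9, -4), (-9, -6)) = 2.0 <-- minimum
d((-3, 0), (3, -3)) = 6.7082
d((-3, 0), (-9, -6)) = 8.4853
d((3, -3), (-9, -6)) = 12.3693

Closest pair: (-9, -4) and (-9, -6) with distance 2.0

The closest pair is (-9, -4) and (-9, -6) with Euclidean distance 2.0. For 4 points, brute-force pairwise comparison is shown above. For large n, the divide-and-conquer algorithm (sort by x, recurse on halves, check the dividing strip) achieves O(n log n).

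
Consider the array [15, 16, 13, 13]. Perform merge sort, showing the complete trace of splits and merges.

Merge sort trace:

Split: [15, 16, 13, 13] -> [15, 16] and [13, 13]
  Split: [15, 16] -> [15] and [16]
  Merge: [15] + [16] -> [15, 16]
  Split: [13, 13] -> [13] and [13]
  Merge: [13] + [13] -> [13, 13]
Merge: [15, 16] + [13, 13] -> [13, 13, 15, 16]

Final sorted array: [13, 13, 15, 16]

The merge sort proceeds by recursively splitting the array and merging sorted halves.
After all merges, the sorted array is [13, 13, 15, 16].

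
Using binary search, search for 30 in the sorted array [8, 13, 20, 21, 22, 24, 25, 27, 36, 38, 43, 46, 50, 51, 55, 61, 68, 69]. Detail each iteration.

Binary search for 30 in [8, 13, 20, 21, 22, 24, 25, 27, 36, 38, 43, 46, 50, 51, 55, 61, 68, 69]:

lo=0, hi=17, mid=8, arr[mid]=36 -> 36 > 30, search left half
lo=0, hi=7, mid=3, arr[mid]=21 -> 21 < 30, search right half
lo=4, hi=7, mid=5, arr[mid]=24 -> 24 < 30, search right half
lo=6, hi=7, mid=6, arr[mid]=25 -> 25 < 30, search right half
lo=7, hi=7, mid=7, arr[mid]=27 -> 27 < 30, search right half
lo=8 > hi=7, target 30 not found

Binary search determines that 30 is not in the array after 5 comparisons. The search space was exhausted without finding the target.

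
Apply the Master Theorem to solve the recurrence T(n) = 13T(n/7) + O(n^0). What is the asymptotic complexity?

Master Theorem for T(n) = 13T(n/7) + O(n^0):

a = 13, b = 7, c = 0
log_b(a) = log_7(13) = 1.3181

Case 1: c = 0 < log_7(13) = 1.3181
T(n) = O(n^(log_7 13))

For T(n) = 13T(n/7) + O(n^0): log_7(13) = 1.3181. This is Case 1 of the Master Theorem (c < log_b(a), work dominated by leaves), giving O(n^(log_7 13)).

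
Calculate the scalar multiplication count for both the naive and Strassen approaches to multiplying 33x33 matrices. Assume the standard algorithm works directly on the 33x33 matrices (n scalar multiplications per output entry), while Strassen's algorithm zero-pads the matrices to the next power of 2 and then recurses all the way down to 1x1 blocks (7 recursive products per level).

Matrix multiplication for 33x33 matrices:

Strassen's algorithm requires power-of-2 dimensions. Pad 33x33 to 64x64 (next power of 2).

Standard algorithm: 33^3 = 35937 multiplications
Strassen's algorithm: 7^(log2(64)) = 7^6 = 117649 multiplications
Difference: 35937 - 117649 = -81712 (Strassen uses MORE here due to padding overhead — for small or just-over-power-of-2 n, padding can outweigh the per-level savings)

Standard: 35937 multiplications (33^3). Strassen: 117649 multiplications (7^6, after padding to 64x64). Strassen reduces 8 recursive multiplications to 7 at each level.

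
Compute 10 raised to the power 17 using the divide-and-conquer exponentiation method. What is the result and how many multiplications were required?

Computing 10^17 by squaring (build up from 10^1; each line after the first costs one multiplication):

10^1 = 10
10^2 = (10^1)^2 = 10^2 = 100
10^4 = (10^2)^2 = 100^2 = 10000
10^8 = (10^4)^2 = 10000^2 = 100000000
10^16 = (10^8)^2 = 100000000^2 = 10000000000000000
10^17 = 10 * 10^16 = 10 * 10000000000000000 = 100000000000000000

Result: 100000000000000000
Multiplications needed: 5 (5 lines after 10^1)

10^17 = 100000000000000000. Using exponentiation by squaring, this requires 5 multiplications. The key idea: if the exponent is even, square the half-power; if odd, multiply by the base once.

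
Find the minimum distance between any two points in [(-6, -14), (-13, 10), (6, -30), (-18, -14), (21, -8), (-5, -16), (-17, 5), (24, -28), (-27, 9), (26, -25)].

Computing all pairwise distances among 10 points:

d((-6, -14), (-13, 10)) = 25.0
d((-6, -14), (6, -30)) = 20.0
d((-6, -14), (-18, -14)) = 12.0
d((-6, -14), (21, -8)) = 27.6586
d((-6, -14), (-5, -16)) = 2.2361 <-- minimum
d((-6, -14), (-17, 5)) = 21.9545
d((-6, -14), (24, -28)) = 33.1059
d((-6, -14), (-27, 9)) = 31.1448
d((-6, -14), (26, -25)) = 33.8378
d((-13, 10), (6, -30)) = 44.2832
d((-13, 10), (-18, -14)) = 24.5153
d((-13, 10), (21, -8)) = 38.4708
d((-13, 10), (-5, -16)) = 27.2029
d((-13, 10), (-17, 5)) = 6.4031
d((-13, 10), (24, -28)) = 53.0377
d((-13, 10), (-27, 9)) = 14.0357
d((-13, 10), (26, -25)) = 52.4023
d((6, -30), (-18, -14)) = 28.8444
d((6, -30), (21, -8)) = 26.6271
d((6, -30), (-5, -16)) = 17.8045
d((6, -30), (-17, 5)) = 41.8808
d((6, -30), (24, -28)) = 18.1108
d((6, -30), (-27, 9)) = 51.0882
d((6, -30), (26, -25)) = 20.6155
d((-18, -14), (21, -8)) = 39.4588
d((-18, -14), (-5, -16)) = 13.1529
d((-18, -14), (-17, 5)) = 19.0263
d((-18, -14), (24, -28)) = 44.2719
d((-18, -14), (-27, 9)) = 24.6982
d((-18, -14), (26, -25)) = 45.3542
d((21, -8), (-5, -16)) = 27.2029
d((21, -8), (-17, 5)) = 40.1622
d((21, -8), (24, -28)) = 20.2237
d((21, -8), (-27, 9)) = 50.9215
d((21, -8), (26, -25)) = 17.72
d((-5, -16), (-17, 5)) = 24.1868
d((-5, -16), (24, -28)) = 31.3847
d((-5, -16), (-27, 9)) = 33.3017
d((-5, -16), (26, -25)) = 32.28
d((-17, 5), (24, -28)) = 52.6308
d((-17, 5), (-27, 9)) = 10.7703
d((-17, 5), (26, -25)) = 52.4309
d((24, -28), (-27, 9)) = 63.0079
d((24, -28), (26, -25)) = 3.6056
d((-27, 9), (26, -25)) = 62.9682

Closest pair: (-6, -14) and (-5, -16) with distance 2.2361

The closest pair is (-6, -14) and (-5, -16) with Euclidean distance 2.2361. For 10 points, brute-force pairwise comparison is shown above. For large n, the divide-and-conquer algorithm (sort by x, recurse on halves, check the dividing strip) achieves O(n log n).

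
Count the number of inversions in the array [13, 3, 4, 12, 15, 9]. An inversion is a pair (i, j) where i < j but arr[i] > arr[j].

Finding inversions in [13, 3, 4, 12, 15, 9]:

(0, 1): arr[0]=13 > arr[1]=3
(0, 2): arr[0]=13 > arr[2]=4
(0, 3): arr[0]=13 > arr[3]=12
(0, 5): arr[0]=13 > arr[5]=9
(3, 5): arr[3]=12 > arr[5]=9
(4, 5): arr[4]=15 > arr[5]=9

Total inversions: 6

The array has 6 inversion(s): (0,1), (0,2), (0,3), (0,5), (3,5), (4,5). Each pair (i,j) satisfies i < j and arr[i] > arr[j].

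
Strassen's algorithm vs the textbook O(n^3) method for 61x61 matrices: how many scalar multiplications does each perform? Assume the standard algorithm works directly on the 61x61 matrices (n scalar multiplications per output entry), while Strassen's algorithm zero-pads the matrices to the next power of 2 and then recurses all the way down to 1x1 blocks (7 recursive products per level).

Matrix multiplication for 61x61 matrices:

Strassen's algorithm requires power-of-2 dimensions. Pad 61x61 to 64x64 (next power of 2).

Standard algorithm: 61^3 = 226981 multiplications
Strassen's algorithm: 7^(log2(64)) = 7^6 = 117649 multiplications
Savings: 226981 - 117649 = 109332 multiplications

Standard: 226981 multiplications (61^3). Strassen: 117649 multiplications (7^6, after padding to 64x64). Strassen reduces 8 recursive multiplications to 7 at each level.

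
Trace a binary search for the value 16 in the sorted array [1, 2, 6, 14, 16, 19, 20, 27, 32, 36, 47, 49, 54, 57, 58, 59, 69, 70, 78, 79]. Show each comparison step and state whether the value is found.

Binary search for 16 in [1, 2, 6, 14, 16, 19, 20, 27, 32, 36, 47, 49, 54, 57, 58, 59, 69, 70, 78, 79]:

lo=0, hi=19, mid=9, arr[mid]=36 -> 36 > 16, search left half
lo=0, hi=8, mid=4, arr[mid]=16 -> Found target at index 4!

Binary search finds 16 at index 4 after 2 comparisons. The search repeatedly halves the search space by comparing with the middle element.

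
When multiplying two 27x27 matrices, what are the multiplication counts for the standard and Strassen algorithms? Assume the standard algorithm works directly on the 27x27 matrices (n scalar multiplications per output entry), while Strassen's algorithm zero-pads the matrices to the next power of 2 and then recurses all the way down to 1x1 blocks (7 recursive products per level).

Matrix multiplication for 27x27 matrices:

Strassen's algorithm requires power-of-2 dimensions. Pad 27x27 to 32x32 (next power of 2).

Standard algorithm: 27^3 = 19683 multiplications
Strassen's algorithm: 7^(log2(32)) = 7^5 = 16807 multiplications
Savings: 19683 - 16807 = 2876 multiplications

Standard: 19683 multiplications (27^3). Strassen: 16807 multiplications (7^5, after padding to 32x32). Strassen reduces 8 recursive multiplications to 7 at each level.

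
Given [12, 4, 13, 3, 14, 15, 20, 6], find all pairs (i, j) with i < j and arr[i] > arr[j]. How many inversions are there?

Finding inversions in [12, 4, 13, 3, 14, 15, 20, 6]:

(0, 1): arr[0]=12 > arr[1]=4
(0, 3): arr[0]=12 > arr[3]=3
(0, 7): arr[0]=12 > arr[7]=6
(1, 3): arr[1]=4 > arr[3]=3
(2, 3): arr[2]=13 > arr[3]=3
(2, 7): arr[2]=13 > arr[7]=6
(4, 7): arr[4]=14 > arr[7]=6
(5, 7): arr[5]=15 > arr[7]=6
(6, 7): arr[6]=20 > arr[7]=6

Total inversions: 9

The array has 9 inversion(s): (0,1), (0,3), (0,7), (1,3), (2,3), (2,7), (4,7), (5,7), (6,7). Each pair (i,j) satisfies i < j and arr[i] > arr[j].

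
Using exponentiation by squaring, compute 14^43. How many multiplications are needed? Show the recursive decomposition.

Computing 14^43 by squaring (build up from 14^1; each line after the first costs one multiplication):

14^1 = 14
14^2 = (14^1)^2 = 14^2 = 196
14^4 = (14^2)^2 = 196^2 = 38416
14^5 = 14 * 14^4 = 14 * 38416 = 537824
14^10 = (14^5)^2 = 537824^2 = 289254654976
14^20 = (14^10)^2 = 289254654976^2 = 83668255425284801560576
14^21 = 14 * 14^20 = 14 * 83668255425284801560576 = 1171355575953987221848064
14^42 = (14^21)^2 = 1171355575953987221848064^2 = 1372073885318497127491074758162987278899500548096
14^43 = 14 * 14^42 = 14 * 1372073885318497127491074758162987278899500548096 = 19209034394458959784875046614281821904593007673344

Result: 19209034394458959784875046614281821904593007673344
Multiplications needed: 8 (8 lines after 14^1)

14^43 = 19209034394458959784875046614281821904593007673344. Using exponentiation by squaring, this requires 8 multiplications. The key idea: if the exponent is even, square the half-power; if odd, multiply by the base once.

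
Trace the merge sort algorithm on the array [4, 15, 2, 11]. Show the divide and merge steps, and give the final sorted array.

Merge sort trace:

Split: [4, 15, 2, 11] -> [4, 15] and [2, 11]
  Split: [4, 15] -> [4] and [15]
  Merge: [4] + [15] -> [4, 15]
  Split: [2, 11] -> [2] and [11]
  Merge: [2] + [11] -> [2, 11]
Merge: [4, 15] + [2, 11] -> [2, 4, 11, 15]

Final sorted array: [2, 4, 11, 15]

The merge sort proceeds by recursively splitting the array and merging sorted halves.
After all merges, the sorted array is [2, 4, 11, 15].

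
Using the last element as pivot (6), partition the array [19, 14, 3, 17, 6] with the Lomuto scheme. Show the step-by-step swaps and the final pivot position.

Lomuto partition with pivot = 6:

Initial array: [19, 14, 3, 17, 6]

arr[0]=19 > 6: no swap
arr[1]=14 > 6: no swap
arr[2]=3 <= 6: swap with position 0, array becomes [3, 14, 19, 17, 6]
arr[3]=17 > 6: no swap

Place pivot at position 1: [3, 6, 19, 17, 14]
Pivot position: 1

After partitioning with pivot 6, the array becomes [3, 6, 19, 17, 14]. The pivot is placed at index 1. All elements to the left of the pivot are <= 6, and all elements to the right are > 6.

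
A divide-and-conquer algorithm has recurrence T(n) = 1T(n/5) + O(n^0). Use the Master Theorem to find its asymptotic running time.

Master Theorem for T(n) = 1T(n/5) + O(n^0):

a = 1, b = 5, c = 0
log_b(a) = log_5(1) = 0.0000

Case 2: c = 0 = log_5(1) = 0.0000
T(n) = O(n^0 log n) = O(log n)

For T(n) = 1T(n/5) + O(n^0): log_5(1) = 0.0000. This is Case 2 of the Master Theorem (c = log_b(a), equal work at all levels), giving O(log n).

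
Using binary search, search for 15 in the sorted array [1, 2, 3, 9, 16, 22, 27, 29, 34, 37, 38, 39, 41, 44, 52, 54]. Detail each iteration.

Binary search for 15 in [1, 2, 3, 9, 16, 22, 27, 29, 34, 37, 38, 39, 41, 44, 52, 54]:

lo=0, hi=15, mid=7, arr[mid]=29 -> 29 > 15, search left half
lo=0, hi=6, mid=3, arr[mid]=9 -> 9 < 15, search right half
lo=4, hi=6, mid=5, arr[mid]=22 -> 22 > 15, search left half
lo=4, hi=4, mid=4, arr[mid]=16 -> 16 > 15, search left half
lo=4 > hi=3, target 15 not found

Binary search determines that 15 is not in the array after 4 comparisons. The search space was exhausted without finding the target.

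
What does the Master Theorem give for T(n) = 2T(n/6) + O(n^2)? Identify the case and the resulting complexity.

Master Theorem for T(n) = 2T(n/6) + O(n^2):

a = 2, b = 6, c = 2
log_b(a) = log_6(2) = 0.3869

Case 3: c = 2 > log_6(2) = 0.3869
T(n) = O(n^2) = O(n^2)

For T(n) = 2T(n/6) + O(n^2): log_6(2) = 0.3869. This is Case 3 of the Master Theorem (c > log_b(a), work dominated by root), giving O(n^2).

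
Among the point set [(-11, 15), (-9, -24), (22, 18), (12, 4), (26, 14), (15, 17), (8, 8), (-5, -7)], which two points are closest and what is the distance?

Computing all pairwise distances among 8 points:

d((-11, 15), (-9, -24)) = 39.0512
d((-11, 15), (22, 18)) = 33.1361
d((-11, 15), (12, 4)) = 25.4951
d((-11, 15), (26, 14)) = 37.0135
d((-11, 15), (15, 17)) = 26.0768
d((-11, 15), (8, 8)) = 20.2485
d((-11, 15), (-5, -7)) = 22.8035
d((-9, -24), (22, 18)) = 52.2015
d((-9, -24), (12, 4)) = 35.0
d((-9, -24), (26, 14)) = 51.6624
d((-9, -24), (15, 17)) = 47.5079
d((-9, -24), (8, 8)) = 36.2353
d((-9, -24), (-5, -7)) = 17.4642
d((22, 18), (12, 4)) = 17.2047
d((22, 18), (26, 14)) = 5.6569 <-- minimum
d((22, 18), (15, 17)) = 7.0711
d((22, 18), (8, 8)) = 17.2047
d((22, 18), (-5, -7)) = 36.7967
d((12, 4), (26, 14)) = 17.2047
d((12, 4), (15, 17)) = 13.3417
d((12, 4), (8, 8)) = 5.6569 <-- minimum
d((12, 4), (-5, -7)) = 20.2485
d((26, 14), (15, 17)) = 11.4018
d((26, 14), (8, 8)) = 18.9737
d((26, 14), (-5, -7)) = 37.4433
d((15, 17), (8, 8)) = 11.4018
d((15, 17), (-5, -7)) = 31.241
d((8, 8), (-5, -7)) = 19.8494

Minimum distance: 5.6569 (tie among 2 pairs: (22, 18) and (26, 14); (12, 4) and (8, 8))

The minimum Euclidean distance is 5.6569. There is a tie: 2 pairs achieve this minimum — (22, 18) and (26, 14); (12, 4) and (8, 8). Any of these is a valid closest pair. For 8 points, brute-force pairwise comparison is shown above. For large n, the divide-and-conquer algorithm (sort by x, recurse on halves, check the dividing strip) achieves O(n log n).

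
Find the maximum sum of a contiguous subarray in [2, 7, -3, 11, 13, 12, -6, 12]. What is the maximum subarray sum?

Using Kadane's algorithm on [2, 7, -3, 11, 13, 12, -6, 12]:

Scanning through the array:
Position 1 (value 7): max_ending_here = 9, max_so_far = 9
Position 2 (value -3): max_ending_here = 6, max_so_far = 9
Position 3 (value 11): max_ending_here = 17, max_so_far = 17
Position 4 (value 13): max_ending_here = 30, max_so_far = 30
Position 5 (value 12): max_ending_here = 42, max_so_far = 42
Position 6 (value -6): max_ending_here = 36, max_so_far = 42
Position 7 (value 12): max_ending_here = 48, max_so_far = 48

Maximum subarray: [2, 7, -3, 11, 13, 12, -6, 12]
Maximum sum: 48

The maximum subarray is [2, 7, -3, 11, 13, 12, -6, 12] with sum 48. This subarray runs from index 0 to index 7.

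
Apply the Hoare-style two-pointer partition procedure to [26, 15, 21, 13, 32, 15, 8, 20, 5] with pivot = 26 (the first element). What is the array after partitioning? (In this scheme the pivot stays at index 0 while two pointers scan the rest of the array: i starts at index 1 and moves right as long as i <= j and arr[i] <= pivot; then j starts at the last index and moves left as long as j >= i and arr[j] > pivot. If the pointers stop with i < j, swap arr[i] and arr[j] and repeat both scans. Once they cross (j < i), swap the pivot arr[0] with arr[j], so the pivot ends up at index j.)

Hoare-style two-pointer partition with pivot = 26:

Initial array: [26, 15, 21, 13, 32, 15, 8, 20, 5]

Pointers start at i = 1, j = 8.
i stops at index 4 (arr[4]=32 > 26), j stops at index 8 (arr[8]=5 <= 26): swap arr[4] and arr[8], array becomes [26, 15, 21, 13, 5, 15, 8, 20, 32]
i ends at 8, j ends at 7: the pointers have crossed (j < i), so scanning stops.

Swap pivot arr[0] with arr[7] to place pivot at position 7: [20, 15, 21, 13, 5, 15, 8, 26, 32]
Pivot position: 7

After partitioning with pivot 26, the array becomes [20, 15, 21, 13, 5, 15, 8, 26, 32]. The pivot is placed at index 7. All elements to the left of the pivot are <= 26, and all elements to the right are > 26.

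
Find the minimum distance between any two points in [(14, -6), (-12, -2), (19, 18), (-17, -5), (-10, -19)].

Computing all pairwise distances among 5 points:

d((14, -6), (-12, -2)) = 26.3059
d((14, -6), (19, 18)) = 24.5153
d((14, -6), (-17, -5)) = 31.0161
d((14, -6), (-10, -19)) = 27.2947
d((-12, -2), (19, 18)) = 36.8917
d((-12, -2), (-17, -5)) = 5.831 <-- minimum
d((-12, -2), (-10, -19)) = 17.1172
d((19, 18), (-17, -5)) = 42.72
d((19, 18), (-10, -19)) = 47.0106
d((-17, -5), (-10, -19)) = 15.6525

Closest pair: (-12, -2) and (-17, -5) with distance 5.831

The closest pair is (-12, -2) and (-17, -5) with Euclidean distance 5.831. For 5 points, brute-force pairwise comparison is shown above. For large n, the divide-and-conquer algorithm (sort by x, recurse on halves, check the dividing strip) achieves O(n log n).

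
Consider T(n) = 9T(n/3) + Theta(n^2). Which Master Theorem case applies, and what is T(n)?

Master Theorem for T(n) = 9T(n/3) + O(n^2):

a = 9, b = 3, c = 2
log_b(a) = log_3(9) = 2.0000

Case 2: c = 2 = log_3(9) = 2.0000
T(n) = O(n^2 log n) = O(n^2 log n)

For T(n) = 9T(n/3) + O(n^2): log_3(9) = 2.0000. This is Case 2 of the Master Theorem (c = log_b(a), equal work at all levels), giving O(n^2 log n).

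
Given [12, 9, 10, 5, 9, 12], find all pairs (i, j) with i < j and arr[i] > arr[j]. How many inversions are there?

Finding inversions in [12, 9, 10, 5, 9, 12]:

(0, 1): arr[0]=12 > arr[1]=9
(0, 2): arr[0]=12 > arr[2]=10
(0, 3): arr[0]=12 > arr[3]=5
(0, 4): arr[0]=12 > arr[4]=9
(1, 3): arr[1]=9 > arr[3]=5
(2, 3): arr[2]=10 > arr[3]=5
(2, 4): arr[2]=10 > arr[4]=9

Total inversions: 7

The array has 7 inversion(s): (0,1), (0,2), (0,3), (0,4), (1,3), (2,3), (2,4). Each pair (i,j) satisfies i < j and arr[i] > arr[j].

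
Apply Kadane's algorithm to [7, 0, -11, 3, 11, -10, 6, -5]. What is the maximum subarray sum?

Using Kadane's algorithm on [7, 0, -11, 3, 11, -10, 6, -5]:

Scanning through the array:
Position 1 (value 0): max_ending_here = 7, max_so_far = 7
Position 2 (value -11): max_ending_here = -4, max_so_far = 7
Position 3 (value 3): max_ending_here = 3, max_so_far = 7
Position 4 (value 11): max_ending_here = 14, max_so_far = 14
Position 5 (value -10): max_ending_here = 4, max_so_far = 14
Position 6 (value 6): max_ending_here = 10, max_so_far = 14
Position 7 (value -5): max_ending_here = 5, max_so_far = 14

Maximum subarray: [3, 11]
Maximum sum: 14

The maximum subarray is [3, 11] with sum 14. This subarray runs from index 3 to index 4.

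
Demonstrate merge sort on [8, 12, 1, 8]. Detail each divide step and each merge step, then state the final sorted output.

Merge sort trace:

Split: [8, 12, 1, 8] -> [8, 12] and [1, 8]
  Split: [8, 12] -> [8] and [12]
  Merge: [8] + [12] -> [8, 12]
  Split: [1, 8] -> [1] and [8]
  Merge: [1] + [8] -> [1, 8]
Merge: [8, 12] + [1, 8] -> [1, 8, 8, 12]

Final sorted array: [1, 8, 8, 12]

The merge sort proceeds by recursively splitting the array and merging sorted halves.
After all merges, the sorted array is [1, 8, 8, 12].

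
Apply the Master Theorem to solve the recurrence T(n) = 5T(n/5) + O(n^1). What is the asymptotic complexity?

Master Theorem for T(n) = 5T(n/5) + O(n^1):

a = 5, b = 5, c = 1
log_b(a) = log_5(5) = 1.0000

Case 2: c = 1 = log_5(5) = 1.0000
T(n) = O(n^1 log n) = O(n log n)

For T(n) = 5T(n/5) + O(n^1): log_5(5) = 1.0000. This is Case 2 of the Master Theorem (c = log_b(a), equal work at all levels), giving O(n log n).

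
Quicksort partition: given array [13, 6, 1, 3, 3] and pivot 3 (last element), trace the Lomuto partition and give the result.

Lomuto partition with pivot = 3:

Initial array: [13, 6, 1, 3, 3]

arr[0]=13 > 3: no swap
arr[1]=6 > 3: no swap
arr[2]=1 <= 3: swap with position 0, array becomes [1, 6, 13, 3, 3]
arr[3]=3 <= 3: swap with position 1, array becomes [1, 3, 13, 6, 3]

Place pivot at position 2: [1, 3, 3, 6, 13]
Pivot position: 2

After partitioning with pivot 3, the array becomes [1, 3, 3, 6, 13]. The pivot is placed at index 2. All elements to the left of the pivot are <= 3, and all elements to the right are > 3.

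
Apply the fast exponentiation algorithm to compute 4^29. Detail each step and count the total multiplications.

Computing 4^29 by squaring (build up from 4^1; each line after the first costs one multiplication):

4^1 = 4
4^2 = (4^1)^2 = 4^2 = 16
4^3 = 4 * 4^2 = 4 * 16 = 64
4^6 = (4^3)^2 = 64^2 = 4096
4^7 = 4 * 4^6 = 4 * 4096 = 16384
4^14 = (4^7)^2 = 16384^2 = 268435456
4^28 = (4^14)^2 = 268435456^2 = 72057594037927936
4^29 = 4 * 4^28 = 4 * 72057594037927936 = 288230376151711744

Result: 288230376151711744
Multiplications needed: 7 (7 lines after 4^1)

4^29 = 288230376151711744. Using exponentiation by squaring, this requires 7 multiplications. The key idea: if the exponent is even, square the half-power; if odd, multiply by the base once.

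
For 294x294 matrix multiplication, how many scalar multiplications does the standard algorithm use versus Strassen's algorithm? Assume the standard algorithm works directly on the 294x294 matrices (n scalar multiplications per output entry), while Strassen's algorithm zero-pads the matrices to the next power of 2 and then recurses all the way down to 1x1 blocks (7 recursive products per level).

Matrix multiplication for 294x294 matrices:

Strassen's algorithm requires power-of-2 dimensions. Pad 294x294 to 512x512 (next power of 2).

Standard algorithm: 294^3 = 25412184 multiplications
Strassen's algorithm: 7^(log2(512)) = 7^9 = 40353607 multiplications
Difference: 25412184 - 40353607 = -14941423 (Strassen uses MORE here due to padding overhead — for small or just-over-power-of-2 n, padding can outweigh the per-level savings)

Standard: 25412184 multiplications (294^3). Strassen: 40353607 multiplications (7^9, after padding to 512x512). Strassen reduces 8 recursive multiplications to 7 at each level.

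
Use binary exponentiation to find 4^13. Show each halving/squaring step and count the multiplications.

Computing 4^13 by squaring (build up from 4^1; each line after the first costs one multiplication):

4^1 = 4
4^2 = (4^1)^2 = 4^2 = 16
4^3 = 4 * 4^2 = 4 * 16 = 64
4^6 = (4^3)^2 = 64^2 = 4096
4^12 = (4^6)^2 = 4096^2 = 16777216
4^13 = 4 * 4^12 = 4 * 16777216 = 67108864

Result: 67108864
Multiplications needed: 5 (5 lines after 4^1)

4^13 = 67108864. Using exponentiation by squaring, this requires 5 multiplications. The key idea: if the exponent is even, square the half-power; if odd, multiply by the base once.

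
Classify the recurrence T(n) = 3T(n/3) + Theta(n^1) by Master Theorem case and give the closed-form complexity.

Master Theorem for T(n) = 3T(n/3) + O(n^1):

a = 3, b = 3, c = 1
log_b(a) = log_3(3) = 1.0000

Case 2: c = 1 = log_3(3) = 1.0000
T(n) = O(n^1 log n) = O(n log n)

For T(n) = 3T(n/3) + O(n^1): log_3(3) = 1.0000. This is Case 2 of the Master Theorem (c = log_b(a), equal work at all levels), giving O(n log n).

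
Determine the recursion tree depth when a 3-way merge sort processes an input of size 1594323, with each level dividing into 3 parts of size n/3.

For divide and conquer with division factor 3:

Problem sizes at each level:
Level 0: 1594323
Level 1: 531441
Level 2: 177147
Level 3: 59049
Level 4: 19683
Level 5: 6561
Level 6: 2187
Level 7: 729
Level 8: 243
Level 9: 81
Level 10: 27
Level 11: 9
Level 12: 3
Level 13: 1

The root is level 0 and the size-1 base case is level 13 (the tree spans levels 0 through 13, i.e. 14 levels counting the root), so the depth is the number of divisions: log_3(1594323) = 13

The recursion tree depth is log_3(1594323) = 13. At each level, the problem size is divided by 3, so it takes 13 divisions to reduce to a base case of size 1. The algorithm makes 3 recursive calls at each level.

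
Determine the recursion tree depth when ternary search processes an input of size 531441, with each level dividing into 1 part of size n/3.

For divide and conquer with division factor 3:

Problem sizes at each level:
Level 0: 531441
Level 1: 177147
Level 2: 59049
Level 3: 19683
Level 4: 6561
Level 5: 2187
Level 6: 729
Level 7: 243
Level 8: 81
Level 9: 27
Level 10: 9
Level 11: 3
Level 12: 1

The root is level 0 and the size-1 base case is level 12 (the tree spans levels 0 through 12, i.e. 13 levels counting the root), so the depth is the number of divisions: log_3(531441) = 12

The recursion tree depth is log_3(531441) = 12. At each level, the problem size is divided by 3, so it takes 12 divisions to reduce to a base case of size 1. The algorithm makes 1 recursive call at each level.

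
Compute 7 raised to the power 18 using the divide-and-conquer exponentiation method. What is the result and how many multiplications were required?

Computing 7^18 by squaring (build up from 7^1; each line after the first costs one multiplication):

7^1 = 7
7^2 = (7^1)^2 = 7^2 = 49
7^4 = (7^2)^2 = 49^2 = 2401
7^8 = (7^4)^2 = 2401^2 = 5764801
7^9 = 7 * 7^8 = 7 * 5764801 = 40353607
7^18 = (7^9)^2 = 40353607^2 = 1628413597910449

Result: 1628413597910449
Multiplications needed: 5 (5 lines after 7^1)

7^18 = 1628413597910449. Using exponentiation by squaring, this requires 5 multiplications. The key idea: if the exponent is even, square the half-power; if odd, multiply by the base once.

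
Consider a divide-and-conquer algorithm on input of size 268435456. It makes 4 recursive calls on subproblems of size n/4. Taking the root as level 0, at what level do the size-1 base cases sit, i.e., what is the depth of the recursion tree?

For divide and conquer with division factor 4:

Problem sizes at each level:
Level 0: 268435456
Level 1: 67108864
Level 2: 16777216
Level 3: 4194304
Level 4: 1048576
Level 5: 262144
Level 6: 65536
Level 7: 16384
Level 8: 4096
Level 9: 1024
Level 10: 256
Level 11: 64
Level 12: 16
Level 13: 4
Level 14: 1

The root is level 0 and the size-1 base case is level 14 (the tree spans levels 0 through 14, i.e. 15 levels counting the root), so the depth is the number of divisions: log_4(268435456) = 14

The recursion tree depth is log_4(268435456) = 14. At each level, the problem size is divided by 4, so it takes 14 divisions to reduce to a base case of size 1. The algorithm makes 4 recursive calls at each level.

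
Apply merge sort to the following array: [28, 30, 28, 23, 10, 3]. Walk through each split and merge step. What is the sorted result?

Merge sort trace:

Split: [28, 30, 28, 23, 10, 3] -> [28, 30, 28] and [23, 10, 3]
  Split: [28, 30, 28] -> [28] and [30, 28]
    Split: [30, 28] -> [30] and [28]
    Merge: [30] + [28] -> [28, 30]
  Merge: [28] + [28, 30] -> [28, 28, 30]
  Split: [23, 10, 3] -> [23] and [10, 3]
    Split: [10, 3] -> [10] and [3]
    Merge: [10] + [3] -> [3, 10]
  Merge: [23] + [3, 10] -> [3, 10, 23]
Merge: [28, 28, 30] + [3, 10, 23] -> [3, 10, 23, 28, 28, 30]

Final sorted array: [3, 10, 23, 28, 28, 30]

The merge sort proceeds by recursively splitting the array and merging sorted halves.
After all merges, the sorted array is [3, 10, 23, 28, 28, 30].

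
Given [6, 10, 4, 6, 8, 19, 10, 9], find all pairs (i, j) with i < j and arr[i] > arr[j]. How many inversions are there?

Finding inversions in [6, 10, 4, 6, 8, 19, 10, 9]:

(0, 2): arr[0]=6 > arr[2]=4
(1, 2): arr[1]=10 > arr[2]=4
(1, 3): arr[1]=10 > arr[3]=6
(1, 4): arr[1]=10 > arr[4]=8
(1, 7): arr[1]=10 > arr[7]=9
(5, 6): arr[5]=19 > arr[6]=10
(5, 7): arr[5]=19 > arr[7]=9
(6, 7): arr[6]=10 > arr[7]=9

Total inversions: 8

The array has 8 inversion(s): (0,2), (1,2), (1,3), (1,4), (1,7), (5,6), (5,7), (6,7). Each pair (i,j) satisfies i < j and arr[i] > arr[j].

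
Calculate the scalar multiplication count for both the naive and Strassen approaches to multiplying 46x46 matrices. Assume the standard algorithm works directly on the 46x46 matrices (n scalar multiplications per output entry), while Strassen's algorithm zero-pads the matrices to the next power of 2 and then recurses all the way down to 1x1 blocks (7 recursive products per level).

Matrix multiplication for 46x46 matrices:

Strassen's algorithm requires power-of-2 dimensions. Pad 46x46 to 64x64 (next power of 2).

Standard algorithm: 46^3 = 97336 multiplications
Strassen's algorithm: 7^(log2(64)) = 7^6 = 117649 multiplications
Difference: 97336 - 117649 = -20313 (Strassen uses MORE here due to padding overhead — for small or just-over-power-of-2 n, padding can outweigh the per-level savings)

Standard: 97336 multiplications (46^3). Strassen: 117649 multiplications (7^6, after padding to 64x64). Strassen reduces 8 recursive multiplications to 7 at each level.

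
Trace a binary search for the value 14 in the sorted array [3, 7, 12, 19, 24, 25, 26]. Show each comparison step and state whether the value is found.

Binary search for 14 in [3, 7, 12, 19, 24, 25, 26]:

lo=0, hi=6, mid=3, arr[mid]=19 -> 19 > 14, search left half
lo=0, hi=2, mid=1, arr[mid]=7 -> 7 < 14, search right half
lo=2, hi=2, mid=2, arr[mid]=12 -> 12 < 14, search right half
lo=3 > hi=2, target 14 not found

Binary search determines that 14 is not in the array after 3 comparisons. The search space was exhausted without finding the target.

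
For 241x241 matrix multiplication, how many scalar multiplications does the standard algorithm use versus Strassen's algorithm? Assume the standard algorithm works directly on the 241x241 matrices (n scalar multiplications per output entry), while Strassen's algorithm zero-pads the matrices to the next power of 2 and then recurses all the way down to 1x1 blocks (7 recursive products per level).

Matrix multiplication for 241x241 matrices:

Strassen's algorithm requires power-of-2 dimensions. Pad 241x241 to 256x256 (next power of 2).

Standard algorithm: 241^3 = 13997521 multiplications
Strassen's algorithm: 7^(log2(256)) = 7^8 = 5764801 multiplications
Savings: 13997521 - 5764801 = 8232720 multiplications

Standard: 13997521 multiplications (241^3). Strassen: 5764801 multiplications (7^8, after padding to 256x256). Strassen reduces 8 recursive multiplications to 7 at each level.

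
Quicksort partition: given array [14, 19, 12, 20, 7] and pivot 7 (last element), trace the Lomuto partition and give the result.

Lomuto partition with pivot = 7:

Initial array: [14, 19, 12, 20, 7]

arr[0]=14 > 7: no swap
arr[1]=19 > 7: no swap
arr[2]=12 > 7: no swap
arr[3]=20 > 7: no swap

Place pivot at position 0: [7, 19, 12, 20, 14]
Pivot position: 0

After partitioning with pivot 7, the array becomes [7, 19, 12, 20, 14]. The pivot is placed at index 0. All elements to the left of the pivot are <= 7, and all elements to the right are > 7.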